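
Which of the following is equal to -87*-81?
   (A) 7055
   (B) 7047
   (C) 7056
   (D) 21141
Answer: B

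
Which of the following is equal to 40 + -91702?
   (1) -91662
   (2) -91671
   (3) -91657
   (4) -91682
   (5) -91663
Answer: 1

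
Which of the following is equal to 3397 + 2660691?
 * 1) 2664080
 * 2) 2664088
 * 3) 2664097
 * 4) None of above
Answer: 2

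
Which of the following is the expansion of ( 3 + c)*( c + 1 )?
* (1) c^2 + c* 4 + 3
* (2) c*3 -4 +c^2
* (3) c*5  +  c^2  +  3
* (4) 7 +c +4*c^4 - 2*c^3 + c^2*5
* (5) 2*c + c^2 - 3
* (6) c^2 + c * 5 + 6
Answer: 1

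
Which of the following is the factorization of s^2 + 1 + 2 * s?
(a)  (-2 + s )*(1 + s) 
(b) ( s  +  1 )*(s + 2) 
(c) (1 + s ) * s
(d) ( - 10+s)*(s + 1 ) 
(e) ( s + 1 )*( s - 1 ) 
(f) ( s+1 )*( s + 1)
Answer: f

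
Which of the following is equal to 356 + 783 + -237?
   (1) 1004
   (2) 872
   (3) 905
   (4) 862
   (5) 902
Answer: 5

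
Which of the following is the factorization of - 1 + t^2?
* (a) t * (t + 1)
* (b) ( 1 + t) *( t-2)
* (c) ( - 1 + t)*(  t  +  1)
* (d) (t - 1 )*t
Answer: c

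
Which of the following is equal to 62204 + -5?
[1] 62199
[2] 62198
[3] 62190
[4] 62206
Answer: 1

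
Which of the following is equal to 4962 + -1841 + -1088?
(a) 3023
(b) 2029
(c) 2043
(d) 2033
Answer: d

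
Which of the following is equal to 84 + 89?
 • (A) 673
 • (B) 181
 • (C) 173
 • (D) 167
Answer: C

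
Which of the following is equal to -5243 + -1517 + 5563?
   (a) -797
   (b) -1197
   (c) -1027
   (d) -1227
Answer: b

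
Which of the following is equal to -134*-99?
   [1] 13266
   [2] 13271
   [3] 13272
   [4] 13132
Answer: 1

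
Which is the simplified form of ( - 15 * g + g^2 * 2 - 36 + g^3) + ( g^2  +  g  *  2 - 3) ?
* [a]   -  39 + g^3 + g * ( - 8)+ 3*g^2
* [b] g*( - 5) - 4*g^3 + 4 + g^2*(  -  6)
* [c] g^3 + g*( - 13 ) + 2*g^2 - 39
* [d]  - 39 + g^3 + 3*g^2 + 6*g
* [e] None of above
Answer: e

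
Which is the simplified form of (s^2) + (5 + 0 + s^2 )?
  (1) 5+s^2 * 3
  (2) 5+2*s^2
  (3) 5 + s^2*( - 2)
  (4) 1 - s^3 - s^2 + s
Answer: 2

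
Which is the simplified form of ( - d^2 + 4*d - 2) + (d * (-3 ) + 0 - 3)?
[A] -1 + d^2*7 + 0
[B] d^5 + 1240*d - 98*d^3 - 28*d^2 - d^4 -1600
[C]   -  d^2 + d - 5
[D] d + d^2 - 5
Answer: C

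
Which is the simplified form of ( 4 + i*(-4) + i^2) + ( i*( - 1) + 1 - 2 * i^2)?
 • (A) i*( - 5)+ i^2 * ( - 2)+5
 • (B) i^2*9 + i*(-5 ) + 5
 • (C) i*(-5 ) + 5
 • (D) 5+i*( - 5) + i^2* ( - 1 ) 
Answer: D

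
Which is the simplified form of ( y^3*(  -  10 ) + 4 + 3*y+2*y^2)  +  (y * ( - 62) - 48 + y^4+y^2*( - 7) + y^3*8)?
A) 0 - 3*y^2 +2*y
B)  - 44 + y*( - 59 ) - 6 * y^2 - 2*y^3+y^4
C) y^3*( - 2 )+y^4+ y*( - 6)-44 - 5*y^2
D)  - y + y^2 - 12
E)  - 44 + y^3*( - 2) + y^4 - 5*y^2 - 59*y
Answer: E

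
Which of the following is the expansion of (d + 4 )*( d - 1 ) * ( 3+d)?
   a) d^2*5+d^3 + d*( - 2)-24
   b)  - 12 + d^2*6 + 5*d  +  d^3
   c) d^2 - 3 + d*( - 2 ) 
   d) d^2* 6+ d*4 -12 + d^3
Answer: b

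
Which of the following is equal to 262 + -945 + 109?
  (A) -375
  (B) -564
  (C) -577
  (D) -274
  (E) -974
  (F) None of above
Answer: F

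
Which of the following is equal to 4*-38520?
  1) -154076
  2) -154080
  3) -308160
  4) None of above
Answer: 2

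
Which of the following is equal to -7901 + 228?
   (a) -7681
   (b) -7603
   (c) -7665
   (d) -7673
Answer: d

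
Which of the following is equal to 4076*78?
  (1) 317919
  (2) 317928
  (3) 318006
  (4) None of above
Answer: 2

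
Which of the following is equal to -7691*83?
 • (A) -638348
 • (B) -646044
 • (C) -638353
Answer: C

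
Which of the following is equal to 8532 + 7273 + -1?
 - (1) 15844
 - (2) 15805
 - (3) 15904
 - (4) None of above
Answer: 4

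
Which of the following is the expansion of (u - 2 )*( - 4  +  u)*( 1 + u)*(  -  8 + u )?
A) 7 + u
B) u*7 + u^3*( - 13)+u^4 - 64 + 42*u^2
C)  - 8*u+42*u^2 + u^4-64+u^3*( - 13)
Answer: C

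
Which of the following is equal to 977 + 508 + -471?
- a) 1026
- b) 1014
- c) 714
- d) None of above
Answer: b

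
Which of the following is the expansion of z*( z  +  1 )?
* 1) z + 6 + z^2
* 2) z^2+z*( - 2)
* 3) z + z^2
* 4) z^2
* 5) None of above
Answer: 3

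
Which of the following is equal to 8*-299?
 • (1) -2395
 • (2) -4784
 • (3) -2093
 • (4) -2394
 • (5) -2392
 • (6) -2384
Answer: 5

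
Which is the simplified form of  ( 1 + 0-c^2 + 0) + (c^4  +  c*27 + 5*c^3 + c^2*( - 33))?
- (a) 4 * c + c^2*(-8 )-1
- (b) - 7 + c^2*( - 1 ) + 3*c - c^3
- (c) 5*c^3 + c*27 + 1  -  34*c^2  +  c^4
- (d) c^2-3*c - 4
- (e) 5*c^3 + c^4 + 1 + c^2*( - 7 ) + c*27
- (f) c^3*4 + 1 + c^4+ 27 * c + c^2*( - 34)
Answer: c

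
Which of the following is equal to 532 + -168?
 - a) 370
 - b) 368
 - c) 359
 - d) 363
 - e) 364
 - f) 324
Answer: e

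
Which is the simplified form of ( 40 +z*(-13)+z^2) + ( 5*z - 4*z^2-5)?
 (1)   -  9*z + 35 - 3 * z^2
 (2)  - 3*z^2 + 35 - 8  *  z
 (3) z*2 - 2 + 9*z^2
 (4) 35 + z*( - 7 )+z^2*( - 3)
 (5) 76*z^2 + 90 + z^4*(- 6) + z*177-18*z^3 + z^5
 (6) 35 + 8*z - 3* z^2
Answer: 2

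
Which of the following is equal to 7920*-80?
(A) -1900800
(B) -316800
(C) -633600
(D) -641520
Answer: C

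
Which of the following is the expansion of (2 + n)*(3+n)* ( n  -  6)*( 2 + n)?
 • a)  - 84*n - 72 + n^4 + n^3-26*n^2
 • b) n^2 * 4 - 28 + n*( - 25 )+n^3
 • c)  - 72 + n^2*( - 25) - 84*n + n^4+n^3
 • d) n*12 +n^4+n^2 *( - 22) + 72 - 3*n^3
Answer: a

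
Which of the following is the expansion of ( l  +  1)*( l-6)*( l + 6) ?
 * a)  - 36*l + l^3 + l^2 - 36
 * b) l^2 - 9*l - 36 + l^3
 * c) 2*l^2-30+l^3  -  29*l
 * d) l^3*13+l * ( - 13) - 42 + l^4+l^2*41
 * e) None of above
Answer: a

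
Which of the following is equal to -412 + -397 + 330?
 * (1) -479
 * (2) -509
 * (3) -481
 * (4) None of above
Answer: 1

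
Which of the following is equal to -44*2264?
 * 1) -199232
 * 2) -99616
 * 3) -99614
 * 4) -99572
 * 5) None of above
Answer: 2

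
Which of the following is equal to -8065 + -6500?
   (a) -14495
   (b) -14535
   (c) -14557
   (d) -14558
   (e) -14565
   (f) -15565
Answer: e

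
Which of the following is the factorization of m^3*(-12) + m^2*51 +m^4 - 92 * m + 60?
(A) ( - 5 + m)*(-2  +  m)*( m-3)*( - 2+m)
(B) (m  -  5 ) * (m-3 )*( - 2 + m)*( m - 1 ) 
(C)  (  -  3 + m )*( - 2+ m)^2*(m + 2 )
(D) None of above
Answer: A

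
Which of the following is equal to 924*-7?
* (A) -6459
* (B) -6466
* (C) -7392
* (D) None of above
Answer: D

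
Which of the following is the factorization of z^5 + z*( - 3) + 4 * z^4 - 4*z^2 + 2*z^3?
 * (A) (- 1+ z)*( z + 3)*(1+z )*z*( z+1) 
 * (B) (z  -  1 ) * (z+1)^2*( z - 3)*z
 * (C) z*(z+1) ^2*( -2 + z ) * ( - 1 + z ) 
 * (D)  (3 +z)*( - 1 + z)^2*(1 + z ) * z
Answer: A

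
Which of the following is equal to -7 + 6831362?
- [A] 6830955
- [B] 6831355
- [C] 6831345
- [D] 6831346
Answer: B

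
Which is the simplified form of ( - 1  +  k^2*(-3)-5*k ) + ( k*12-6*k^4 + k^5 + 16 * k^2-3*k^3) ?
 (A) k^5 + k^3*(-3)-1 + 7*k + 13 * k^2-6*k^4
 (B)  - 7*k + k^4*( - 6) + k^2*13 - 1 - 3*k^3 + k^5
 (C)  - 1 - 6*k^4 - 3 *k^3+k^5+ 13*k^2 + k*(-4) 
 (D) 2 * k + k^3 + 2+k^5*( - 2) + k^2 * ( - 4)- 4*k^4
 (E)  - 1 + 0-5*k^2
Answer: A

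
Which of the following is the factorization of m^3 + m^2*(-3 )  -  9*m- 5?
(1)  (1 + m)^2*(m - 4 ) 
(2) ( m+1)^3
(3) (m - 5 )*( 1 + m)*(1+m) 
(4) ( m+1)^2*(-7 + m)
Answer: 3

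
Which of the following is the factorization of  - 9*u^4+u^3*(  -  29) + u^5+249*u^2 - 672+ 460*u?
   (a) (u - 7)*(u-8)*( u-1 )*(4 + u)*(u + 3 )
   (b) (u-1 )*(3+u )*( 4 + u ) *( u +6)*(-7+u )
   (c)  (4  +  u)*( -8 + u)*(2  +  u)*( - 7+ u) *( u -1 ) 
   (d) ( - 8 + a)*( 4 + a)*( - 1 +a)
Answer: a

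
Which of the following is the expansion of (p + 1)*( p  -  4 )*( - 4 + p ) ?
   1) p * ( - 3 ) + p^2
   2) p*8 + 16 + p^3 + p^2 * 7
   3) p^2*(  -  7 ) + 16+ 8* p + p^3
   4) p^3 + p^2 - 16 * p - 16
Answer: 3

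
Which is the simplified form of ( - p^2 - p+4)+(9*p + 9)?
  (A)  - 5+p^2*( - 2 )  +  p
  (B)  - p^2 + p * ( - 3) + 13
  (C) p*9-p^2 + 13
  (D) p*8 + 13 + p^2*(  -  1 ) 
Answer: D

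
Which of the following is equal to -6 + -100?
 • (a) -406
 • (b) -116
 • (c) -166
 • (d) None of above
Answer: d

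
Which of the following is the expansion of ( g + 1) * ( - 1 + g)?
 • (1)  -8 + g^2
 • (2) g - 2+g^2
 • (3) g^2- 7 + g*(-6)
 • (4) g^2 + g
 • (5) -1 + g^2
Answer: 5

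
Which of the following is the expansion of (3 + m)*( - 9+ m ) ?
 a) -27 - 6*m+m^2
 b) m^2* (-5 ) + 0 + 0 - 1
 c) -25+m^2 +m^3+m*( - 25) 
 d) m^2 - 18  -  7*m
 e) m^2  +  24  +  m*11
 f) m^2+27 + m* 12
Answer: a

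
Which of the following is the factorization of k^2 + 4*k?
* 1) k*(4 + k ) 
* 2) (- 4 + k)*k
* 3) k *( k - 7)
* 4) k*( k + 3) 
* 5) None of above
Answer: 1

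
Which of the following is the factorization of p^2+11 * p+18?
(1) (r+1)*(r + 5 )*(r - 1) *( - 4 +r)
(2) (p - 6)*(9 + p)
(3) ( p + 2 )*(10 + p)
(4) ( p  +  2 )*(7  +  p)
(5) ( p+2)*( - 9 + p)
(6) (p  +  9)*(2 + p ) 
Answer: 6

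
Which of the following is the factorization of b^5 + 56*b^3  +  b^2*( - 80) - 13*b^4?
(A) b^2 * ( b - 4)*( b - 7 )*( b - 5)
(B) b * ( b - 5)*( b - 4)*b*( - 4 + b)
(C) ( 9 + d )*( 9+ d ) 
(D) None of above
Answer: B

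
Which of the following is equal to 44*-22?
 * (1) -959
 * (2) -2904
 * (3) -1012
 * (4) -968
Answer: 4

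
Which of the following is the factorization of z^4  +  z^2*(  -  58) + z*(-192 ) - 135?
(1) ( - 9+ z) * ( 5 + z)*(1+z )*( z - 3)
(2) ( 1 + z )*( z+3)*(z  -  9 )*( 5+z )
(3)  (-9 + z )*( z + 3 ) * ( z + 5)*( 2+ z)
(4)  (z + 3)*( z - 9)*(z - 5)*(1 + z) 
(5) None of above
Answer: 2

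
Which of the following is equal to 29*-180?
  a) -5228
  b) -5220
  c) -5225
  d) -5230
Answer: b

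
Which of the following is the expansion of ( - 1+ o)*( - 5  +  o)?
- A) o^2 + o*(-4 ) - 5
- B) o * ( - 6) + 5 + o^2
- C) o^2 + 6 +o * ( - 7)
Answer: B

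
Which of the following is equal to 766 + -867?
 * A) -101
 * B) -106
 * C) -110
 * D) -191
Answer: A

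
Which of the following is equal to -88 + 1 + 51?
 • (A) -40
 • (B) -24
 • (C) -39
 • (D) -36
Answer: D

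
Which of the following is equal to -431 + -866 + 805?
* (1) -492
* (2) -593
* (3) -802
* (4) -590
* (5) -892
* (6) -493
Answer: 1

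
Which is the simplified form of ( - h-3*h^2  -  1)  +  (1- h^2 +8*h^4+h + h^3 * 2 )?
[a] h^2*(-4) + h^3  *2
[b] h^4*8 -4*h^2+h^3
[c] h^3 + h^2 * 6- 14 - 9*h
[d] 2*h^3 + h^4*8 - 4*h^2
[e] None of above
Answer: d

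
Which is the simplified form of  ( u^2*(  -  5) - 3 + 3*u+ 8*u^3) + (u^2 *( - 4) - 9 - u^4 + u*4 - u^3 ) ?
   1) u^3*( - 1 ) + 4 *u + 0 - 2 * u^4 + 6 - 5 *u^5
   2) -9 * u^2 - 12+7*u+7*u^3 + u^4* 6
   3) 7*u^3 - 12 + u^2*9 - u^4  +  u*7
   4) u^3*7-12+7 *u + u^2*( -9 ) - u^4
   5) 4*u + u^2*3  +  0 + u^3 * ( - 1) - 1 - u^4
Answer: 4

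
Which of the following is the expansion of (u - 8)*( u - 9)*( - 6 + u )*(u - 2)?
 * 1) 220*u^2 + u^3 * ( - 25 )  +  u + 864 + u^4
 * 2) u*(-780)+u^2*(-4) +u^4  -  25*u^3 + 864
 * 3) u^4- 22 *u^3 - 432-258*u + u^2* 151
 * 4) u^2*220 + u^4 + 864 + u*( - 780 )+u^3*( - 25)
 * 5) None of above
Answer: 4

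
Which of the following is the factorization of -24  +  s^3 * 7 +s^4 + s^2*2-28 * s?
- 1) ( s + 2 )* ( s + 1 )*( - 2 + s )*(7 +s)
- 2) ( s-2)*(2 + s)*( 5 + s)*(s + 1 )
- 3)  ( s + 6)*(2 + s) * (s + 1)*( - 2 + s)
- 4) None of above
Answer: 3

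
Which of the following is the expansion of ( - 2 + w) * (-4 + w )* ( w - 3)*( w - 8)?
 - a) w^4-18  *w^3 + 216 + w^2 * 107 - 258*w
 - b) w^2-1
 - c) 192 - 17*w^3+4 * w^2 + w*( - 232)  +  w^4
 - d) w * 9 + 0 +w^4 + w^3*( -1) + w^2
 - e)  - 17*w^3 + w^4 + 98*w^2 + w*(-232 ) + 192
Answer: e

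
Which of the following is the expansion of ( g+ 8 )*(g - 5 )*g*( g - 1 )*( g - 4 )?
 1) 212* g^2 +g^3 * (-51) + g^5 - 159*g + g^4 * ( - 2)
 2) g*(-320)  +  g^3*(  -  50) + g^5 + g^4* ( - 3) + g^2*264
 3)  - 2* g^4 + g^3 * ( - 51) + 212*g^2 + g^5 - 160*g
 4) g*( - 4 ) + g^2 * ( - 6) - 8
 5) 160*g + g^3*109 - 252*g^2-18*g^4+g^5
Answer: 3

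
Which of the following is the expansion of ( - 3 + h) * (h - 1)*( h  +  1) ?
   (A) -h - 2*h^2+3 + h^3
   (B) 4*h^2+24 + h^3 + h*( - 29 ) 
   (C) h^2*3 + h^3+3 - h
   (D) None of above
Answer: D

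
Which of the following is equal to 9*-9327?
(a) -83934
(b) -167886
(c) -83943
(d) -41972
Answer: c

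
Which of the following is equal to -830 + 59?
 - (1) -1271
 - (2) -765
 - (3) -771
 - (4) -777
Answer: 3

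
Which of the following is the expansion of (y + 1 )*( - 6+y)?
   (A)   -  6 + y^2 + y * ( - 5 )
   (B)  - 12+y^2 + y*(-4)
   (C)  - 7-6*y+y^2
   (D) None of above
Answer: A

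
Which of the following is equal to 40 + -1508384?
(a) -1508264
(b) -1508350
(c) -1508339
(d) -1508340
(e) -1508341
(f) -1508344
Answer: f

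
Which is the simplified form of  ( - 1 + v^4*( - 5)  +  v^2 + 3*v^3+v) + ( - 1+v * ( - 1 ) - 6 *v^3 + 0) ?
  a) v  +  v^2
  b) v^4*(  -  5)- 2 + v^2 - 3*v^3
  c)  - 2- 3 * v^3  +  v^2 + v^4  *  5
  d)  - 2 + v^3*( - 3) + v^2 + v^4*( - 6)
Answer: b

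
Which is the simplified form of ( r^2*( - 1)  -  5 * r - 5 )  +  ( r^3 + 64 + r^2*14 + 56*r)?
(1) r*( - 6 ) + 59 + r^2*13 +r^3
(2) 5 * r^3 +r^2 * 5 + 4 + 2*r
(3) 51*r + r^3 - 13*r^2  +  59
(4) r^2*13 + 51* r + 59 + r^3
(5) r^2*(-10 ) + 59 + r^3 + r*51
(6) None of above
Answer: 4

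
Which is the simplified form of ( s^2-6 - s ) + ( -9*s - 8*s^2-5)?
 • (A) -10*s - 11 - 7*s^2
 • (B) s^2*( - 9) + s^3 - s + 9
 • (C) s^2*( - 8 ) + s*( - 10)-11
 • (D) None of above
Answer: A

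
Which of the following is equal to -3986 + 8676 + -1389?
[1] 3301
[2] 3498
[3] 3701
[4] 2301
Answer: 1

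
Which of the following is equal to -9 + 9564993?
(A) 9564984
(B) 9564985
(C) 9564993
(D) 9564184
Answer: A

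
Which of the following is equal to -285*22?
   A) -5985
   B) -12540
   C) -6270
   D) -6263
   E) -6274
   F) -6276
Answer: C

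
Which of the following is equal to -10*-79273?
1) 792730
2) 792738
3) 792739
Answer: 1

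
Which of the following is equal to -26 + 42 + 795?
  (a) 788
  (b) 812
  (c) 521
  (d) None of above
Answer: d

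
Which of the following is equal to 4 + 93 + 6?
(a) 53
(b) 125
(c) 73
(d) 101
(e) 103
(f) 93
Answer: e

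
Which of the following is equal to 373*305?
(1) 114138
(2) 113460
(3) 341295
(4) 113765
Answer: 4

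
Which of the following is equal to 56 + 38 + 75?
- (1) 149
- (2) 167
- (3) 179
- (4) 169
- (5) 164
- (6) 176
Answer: 4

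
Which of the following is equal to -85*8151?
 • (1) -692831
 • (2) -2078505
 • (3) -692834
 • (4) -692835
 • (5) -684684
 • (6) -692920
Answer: 4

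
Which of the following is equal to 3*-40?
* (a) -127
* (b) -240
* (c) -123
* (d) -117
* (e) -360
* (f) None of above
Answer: f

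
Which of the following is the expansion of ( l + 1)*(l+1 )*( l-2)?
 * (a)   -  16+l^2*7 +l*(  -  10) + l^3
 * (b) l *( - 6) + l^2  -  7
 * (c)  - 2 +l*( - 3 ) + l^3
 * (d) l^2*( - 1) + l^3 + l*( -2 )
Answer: c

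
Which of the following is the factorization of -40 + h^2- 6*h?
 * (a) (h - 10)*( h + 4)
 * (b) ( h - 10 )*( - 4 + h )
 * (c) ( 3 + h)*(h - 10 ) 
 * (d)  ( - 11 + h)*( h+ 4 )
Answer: a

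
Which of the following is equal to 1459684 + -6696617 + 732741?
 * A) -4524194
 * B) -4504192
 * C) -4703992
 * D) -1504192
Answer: B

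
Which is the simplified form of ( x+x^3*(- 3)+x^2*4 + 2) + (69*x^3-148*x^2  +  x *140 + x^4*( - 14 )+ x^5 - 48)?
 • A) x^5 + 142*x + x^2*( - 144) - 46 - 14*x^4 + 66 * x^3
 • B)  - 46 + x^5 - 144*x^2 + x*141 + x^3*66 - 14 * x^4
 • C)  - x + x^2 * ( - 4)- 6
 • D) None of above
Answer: B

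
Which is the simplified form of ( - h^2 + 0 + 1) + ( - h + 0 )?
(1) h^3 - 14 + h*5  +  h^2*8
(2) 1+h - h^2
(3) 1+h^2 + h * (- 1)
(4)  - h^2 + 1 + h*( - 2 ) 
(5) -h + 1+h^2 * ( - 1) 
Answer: 5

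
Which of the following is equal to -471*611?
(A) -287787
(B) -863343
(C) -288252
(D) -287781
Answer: D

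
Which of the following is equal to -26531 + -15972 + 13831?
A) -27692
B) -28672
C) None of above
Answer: B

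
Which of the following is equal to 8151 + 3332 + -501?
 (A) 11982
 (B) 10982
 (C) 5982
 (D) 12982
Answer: B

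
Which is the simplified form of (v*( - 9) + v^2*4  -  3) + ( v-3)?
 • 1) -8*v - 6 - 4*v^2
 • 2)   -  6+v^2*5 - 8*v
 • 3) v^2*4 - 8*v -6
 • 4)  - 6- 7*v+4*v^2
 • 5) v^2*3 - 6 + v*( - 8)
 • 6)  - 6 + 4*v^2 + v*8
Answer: 3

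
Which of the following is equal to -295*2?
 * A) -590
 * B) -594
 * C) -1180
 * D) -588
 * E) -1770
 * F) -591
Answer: A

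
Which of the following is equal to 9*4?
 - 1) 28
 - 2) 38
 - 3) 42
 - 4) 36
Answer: 4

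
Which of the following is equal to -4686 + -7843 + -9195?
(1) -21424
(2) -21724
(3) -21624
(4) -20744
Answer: 2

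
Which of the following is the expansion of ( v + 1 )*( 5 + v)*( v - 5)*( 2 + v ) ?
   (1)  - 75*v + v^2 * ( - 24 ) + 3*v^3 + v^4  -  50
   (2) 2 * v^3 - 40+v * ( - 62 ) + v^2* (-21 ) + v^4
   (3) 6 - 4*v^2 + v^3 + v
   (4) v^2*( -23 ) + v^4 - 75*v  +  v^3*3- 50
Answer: 4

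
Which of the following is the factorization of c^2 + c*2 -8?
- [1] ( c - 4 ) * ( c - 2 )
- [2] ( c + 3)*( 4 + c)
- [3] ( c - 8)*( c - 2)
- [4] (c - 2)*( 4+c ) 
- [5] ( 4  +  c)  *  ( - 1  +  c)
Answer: 4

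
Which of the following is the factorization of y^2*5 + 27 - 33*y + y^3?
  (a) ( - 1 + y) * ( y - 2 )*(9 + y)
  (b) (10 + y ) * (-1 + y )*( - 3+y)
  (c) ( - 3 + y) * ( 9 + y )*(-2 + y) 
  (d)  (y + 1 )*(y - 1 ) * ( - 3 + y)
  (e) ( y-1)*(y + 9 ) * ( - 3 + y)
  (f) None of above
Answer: e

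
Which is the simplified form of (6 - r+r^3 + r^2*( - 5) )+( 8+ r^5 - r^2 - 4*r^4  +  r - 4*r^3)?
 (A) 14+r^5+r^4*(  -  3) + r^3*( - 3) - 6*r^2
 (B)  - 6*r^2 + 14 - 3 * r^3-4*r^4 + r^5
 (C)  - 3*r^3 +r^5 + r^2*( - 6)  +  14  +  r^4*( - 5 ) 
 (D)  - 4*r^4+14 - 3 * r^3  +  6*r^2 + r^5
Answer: B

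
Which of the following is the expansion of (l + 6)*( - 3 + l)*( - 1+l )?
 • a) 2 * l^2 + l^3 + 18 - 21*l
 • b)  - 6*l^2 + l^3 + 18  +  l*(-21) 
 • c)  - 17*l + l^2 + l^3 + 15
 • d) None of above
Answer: a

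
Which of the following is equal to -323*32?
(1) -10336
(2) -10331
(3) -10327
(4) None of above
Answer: 1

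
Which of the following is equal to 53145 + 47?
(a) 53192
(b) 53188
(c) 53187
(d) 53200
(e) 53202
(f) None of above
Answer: a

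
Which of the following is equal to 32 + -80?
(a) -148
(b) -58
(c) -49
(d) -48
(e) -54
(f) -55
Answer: d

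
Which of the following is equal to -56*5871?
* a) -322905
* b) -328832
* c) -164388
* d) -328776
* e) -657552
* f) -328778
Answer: d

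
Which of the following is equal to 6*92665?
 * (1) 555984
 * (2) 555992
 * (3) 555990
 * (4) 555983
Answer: 3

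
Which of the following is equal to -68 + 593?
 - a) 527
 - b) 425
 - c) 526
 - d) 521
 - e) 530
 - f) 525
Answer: f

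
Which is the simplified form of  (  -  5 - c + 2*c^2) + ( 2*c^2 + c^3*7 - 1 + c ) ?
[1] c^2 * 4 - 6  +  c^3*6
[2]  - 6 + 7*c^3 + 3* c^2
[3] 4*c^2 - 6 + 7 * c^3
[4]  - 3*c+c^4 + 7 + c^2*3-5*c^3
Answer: 3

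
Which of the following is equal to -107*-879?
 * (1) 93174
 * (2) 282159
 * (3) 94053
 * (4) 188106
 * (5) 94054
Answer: 3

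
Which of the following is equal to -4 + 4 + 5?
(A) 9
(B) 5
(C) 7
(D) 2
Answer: B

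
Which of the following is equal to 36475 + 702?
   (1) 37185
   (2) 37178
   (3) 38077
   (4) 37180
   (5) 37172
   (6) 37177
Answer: 6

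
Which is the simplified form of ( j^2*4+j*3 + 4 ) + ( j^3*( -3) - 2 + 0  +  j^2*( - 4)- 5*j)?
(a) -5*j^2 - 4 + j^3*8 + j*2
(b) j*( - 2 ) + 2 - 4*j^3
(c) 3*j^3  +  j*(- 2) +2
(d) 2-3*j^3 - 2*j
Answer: d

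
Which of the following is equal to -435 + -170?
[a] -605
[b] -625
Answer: a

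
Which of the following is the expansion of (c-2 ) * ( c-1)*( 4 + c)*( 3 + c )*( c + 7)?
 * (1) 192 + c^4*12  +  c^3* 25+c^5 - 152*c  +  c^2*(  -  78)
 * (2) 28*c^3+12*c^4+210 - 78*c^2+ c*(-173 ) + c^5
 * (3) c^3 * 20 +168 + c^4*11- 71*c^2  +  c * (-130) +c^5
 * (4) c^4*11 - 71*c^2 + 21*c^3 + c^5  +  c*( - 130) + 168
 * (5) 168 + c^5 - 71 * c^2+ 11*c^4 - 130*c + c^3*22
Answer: 4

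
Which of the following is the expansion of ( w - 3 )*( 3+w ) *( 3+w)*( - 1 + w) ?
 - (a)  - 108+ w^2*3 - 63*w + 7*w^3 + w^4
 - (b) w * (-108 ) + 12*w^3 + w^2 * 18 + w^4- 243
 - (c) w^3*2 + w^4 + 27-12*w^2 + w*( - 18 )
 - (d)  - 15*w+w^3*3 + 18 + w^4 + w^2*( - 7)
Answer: c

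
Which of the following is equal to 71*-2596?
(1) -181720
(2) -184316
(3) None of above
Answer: 2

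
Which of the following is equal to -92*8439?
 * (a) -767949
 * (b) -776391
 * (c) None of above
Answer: c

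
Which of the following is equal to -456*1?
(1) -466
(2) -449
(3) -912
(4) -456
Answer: 4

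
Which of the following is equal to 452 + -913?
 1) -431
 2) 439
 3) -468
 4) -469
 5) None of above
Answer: 5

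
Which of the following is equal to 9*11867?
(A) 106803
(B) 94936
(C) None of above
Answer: A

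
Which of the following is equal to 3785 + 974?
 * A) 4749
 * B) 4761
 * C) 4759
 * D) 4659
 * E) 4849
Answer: C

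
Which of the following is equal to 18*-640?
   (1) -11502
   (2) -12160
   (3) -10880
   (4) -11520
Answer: 4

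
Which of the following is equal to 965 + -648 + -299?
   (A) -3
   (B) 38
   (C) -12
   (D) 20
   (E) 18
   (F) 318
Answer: E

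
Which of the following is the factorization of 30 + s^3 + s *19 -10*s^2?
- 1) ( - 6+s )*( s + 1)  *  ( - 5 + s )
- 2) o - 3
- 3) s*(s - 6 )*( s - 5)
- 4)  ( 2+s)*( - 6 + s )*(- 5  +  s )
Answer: 1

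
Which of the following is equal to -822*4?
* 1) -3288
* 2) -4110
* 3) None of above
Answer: 1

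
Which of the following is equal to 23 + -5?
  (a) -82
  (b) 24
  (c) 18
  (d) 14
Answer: c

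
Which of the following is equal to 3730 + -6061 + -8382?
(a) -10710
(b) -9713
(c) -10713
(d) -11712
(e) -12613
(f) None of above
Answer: c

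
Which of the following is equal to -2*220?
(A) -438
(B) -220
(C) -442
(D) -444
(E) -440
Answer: E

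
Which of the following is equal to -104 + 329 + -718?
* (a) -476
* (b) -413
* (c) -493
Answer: c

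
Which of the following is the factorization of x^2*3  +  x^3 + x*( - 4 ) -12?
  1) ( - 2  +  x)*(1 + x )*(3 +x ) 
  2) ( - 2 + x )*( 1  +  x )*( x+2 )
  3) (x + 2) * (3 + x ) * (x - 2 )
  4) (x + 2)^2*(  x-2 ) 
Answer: 3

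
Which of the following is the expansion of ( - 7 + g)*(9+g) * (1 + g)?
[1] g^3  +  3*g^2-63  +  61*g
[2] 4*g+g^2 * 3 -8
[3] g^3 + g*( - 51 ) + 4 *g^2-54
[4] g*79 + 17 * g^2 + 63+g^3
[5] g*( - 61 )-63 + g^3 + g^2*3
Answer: 5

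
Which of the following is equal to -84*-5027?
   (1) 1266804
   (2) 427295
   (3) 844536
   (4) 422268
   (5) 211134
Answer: 4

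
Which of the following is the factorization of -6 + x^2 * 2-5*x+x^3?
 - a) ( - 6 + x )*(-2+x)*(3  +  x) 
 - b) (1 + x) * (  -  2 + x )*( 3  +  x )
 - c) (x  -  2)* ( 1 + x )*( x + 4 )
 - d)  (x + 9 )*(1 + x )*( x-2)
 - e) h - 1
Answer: b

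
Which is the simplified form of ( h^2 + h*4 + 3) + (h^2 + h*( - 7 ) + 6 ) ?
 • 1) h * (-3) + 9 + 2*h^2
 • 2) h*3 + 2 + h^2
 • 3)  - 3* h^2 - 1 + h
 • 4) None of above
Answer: 1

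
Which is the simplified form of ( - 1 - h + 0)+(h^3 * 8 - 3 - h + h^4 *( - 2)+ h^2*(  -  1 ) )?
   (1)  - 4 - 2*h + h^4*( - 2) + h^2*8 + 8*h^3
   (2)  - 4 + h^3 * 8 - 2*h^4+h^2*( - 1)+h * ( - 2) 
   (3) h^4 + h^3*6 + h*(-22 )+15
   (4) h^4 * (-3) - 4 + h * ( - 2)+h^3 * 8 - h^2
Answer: 2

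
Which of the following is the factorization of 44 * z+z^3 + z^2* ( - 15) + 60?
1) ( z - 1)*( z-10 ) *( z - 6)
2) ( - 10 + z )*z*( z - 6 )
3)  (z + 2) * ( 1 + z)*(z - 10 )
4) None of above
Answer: 4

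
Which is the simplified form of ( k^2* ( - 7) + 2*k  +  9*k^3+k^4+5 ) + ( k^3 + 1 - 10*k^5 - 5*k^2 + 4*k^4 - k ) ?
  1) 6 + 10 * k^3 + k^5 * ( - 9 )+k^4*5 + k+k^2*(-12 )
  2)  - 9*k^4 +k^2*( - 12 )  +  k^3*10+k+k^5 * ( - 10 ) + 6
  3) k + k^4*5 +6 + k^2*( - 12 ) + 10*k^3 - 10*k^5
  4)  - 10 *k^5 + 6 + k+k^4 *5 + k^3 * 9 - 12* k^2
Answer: 3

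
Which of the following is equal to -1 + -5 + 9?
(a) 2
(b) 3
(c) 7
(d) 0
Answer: b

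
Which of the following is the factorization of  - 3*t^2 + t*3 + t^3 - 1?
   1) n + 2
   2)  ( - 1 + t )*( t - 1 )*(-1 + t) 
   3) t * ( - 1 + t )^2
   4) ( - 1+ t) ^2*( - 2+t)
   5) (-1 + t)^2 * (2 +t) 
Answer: 2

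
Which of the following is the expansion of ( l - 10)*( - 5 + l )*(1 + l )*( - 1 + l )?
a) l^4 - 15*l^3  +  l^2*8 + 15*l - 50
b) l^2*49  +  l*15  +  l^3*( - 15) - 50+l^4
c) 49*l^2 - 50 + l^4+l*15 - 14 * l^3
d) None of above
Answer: b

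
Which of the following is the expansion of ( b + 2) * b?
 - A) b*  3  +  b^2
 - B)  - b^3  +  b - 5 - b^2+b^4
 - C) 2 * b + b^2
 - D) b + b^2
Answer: C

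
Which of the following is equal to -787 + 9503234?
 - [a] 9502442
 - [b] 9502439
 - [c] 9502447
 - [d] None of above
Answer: c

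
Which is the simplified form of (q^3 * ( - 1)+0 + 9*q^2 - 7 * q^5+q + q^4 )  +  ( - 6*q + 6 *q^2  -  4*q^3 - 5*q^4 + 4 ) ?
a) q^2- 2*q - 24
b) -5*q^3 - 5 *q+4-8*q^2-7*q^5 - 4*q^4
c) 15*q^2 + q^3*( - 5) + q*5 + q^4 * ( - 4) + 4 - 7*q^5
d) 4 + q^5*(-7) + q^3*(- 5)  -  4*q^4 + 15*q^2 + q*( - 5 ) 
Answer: d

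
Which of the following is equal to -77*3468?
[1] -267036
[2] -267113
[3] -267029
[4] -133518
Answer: 1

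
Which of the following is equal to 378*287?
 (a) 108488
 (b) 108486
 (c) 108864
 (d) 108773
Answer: b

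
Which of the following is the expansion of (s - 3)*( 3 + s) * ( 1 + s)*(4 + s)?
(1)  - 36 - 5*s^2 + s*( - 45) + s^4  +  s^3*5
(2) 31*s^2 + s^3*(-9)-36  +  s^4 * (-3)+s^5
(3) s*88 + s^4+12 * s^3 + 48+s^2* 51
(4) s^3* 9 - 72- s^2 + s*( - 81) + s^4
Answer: 1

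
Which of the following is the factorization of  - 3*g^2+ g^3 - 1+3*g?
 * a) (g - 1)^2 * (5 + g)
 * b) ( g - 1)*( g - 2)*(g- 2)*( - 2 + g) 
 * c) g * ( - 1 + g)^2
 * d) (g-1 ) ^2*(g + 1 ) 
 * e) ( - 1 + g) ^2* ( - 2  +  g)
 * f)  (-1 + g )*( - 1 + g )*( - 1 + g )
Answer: f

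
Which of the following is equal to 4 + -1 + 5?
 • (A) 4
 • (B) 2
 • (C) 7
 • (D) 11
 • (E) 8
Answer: E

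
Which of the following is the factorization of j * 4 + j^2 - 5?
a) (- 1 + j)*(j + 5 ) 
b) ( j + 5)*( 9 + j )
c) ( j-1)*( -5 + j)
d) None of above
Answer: a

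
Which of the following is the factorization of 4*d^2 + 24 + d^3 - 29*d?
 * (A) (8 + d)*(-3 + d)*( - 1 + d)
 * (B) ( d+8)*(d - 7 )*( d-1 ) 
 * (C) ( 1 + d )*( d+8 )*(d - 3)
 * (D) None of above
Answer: A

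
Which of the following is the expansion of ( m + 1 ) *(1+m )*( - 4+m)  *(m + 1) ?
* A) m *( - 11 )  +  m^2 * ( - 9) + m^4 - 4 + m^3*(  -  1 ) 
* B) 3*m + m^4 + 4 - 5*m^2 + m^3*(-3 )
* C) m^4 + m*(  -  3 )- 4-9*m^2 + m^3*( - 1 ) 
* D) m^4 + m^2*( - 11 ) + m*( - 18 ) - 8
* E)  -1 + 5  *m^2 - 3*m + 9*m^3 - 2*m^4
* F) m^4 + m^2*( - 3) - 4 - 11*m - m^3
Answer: A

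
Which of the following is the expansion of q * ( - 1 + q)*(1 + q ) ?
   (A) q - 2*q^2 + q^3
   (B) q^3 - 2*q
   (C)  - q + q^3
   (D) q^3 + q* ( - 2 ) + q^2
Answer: C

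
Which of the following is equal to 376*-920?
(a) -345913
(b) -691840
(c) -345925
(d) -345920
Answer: d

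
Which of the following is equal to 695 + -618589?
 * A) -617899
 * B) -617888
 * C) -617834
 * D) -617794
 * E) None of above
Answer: E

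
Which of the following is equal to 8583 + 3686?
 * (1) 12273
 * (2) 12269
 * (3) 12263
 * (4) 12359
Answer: 2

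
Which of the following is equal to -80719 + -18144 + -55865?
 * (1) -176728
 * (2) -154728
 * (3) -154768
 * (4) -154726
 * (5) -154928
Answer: 2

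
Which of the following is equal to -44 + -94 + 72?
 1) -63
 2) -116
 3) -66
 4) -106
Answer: 3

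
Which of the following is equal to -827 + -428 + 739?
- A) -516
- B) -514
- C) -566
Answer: A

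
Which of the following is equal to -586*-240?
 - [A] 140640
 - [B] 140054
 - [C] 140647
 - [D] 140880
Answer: A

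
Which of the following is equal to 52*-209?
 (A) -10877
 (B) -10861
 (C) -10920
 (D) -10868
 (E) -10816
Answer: D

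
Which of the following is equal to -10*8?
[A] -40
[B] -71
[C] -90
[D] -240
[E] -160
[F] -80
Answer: F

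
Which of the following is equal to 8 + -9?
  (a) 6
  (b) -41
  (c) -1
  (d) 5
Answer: c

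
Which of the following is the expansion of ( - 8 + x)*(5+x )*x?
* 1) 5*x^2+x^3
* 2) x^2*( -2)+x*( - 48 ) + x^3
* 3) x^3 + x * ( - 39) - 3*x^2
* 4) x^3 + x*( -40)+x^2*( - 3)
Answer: 4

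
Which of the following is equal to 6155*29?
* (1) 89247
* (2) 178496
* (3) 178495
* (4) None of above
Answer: 3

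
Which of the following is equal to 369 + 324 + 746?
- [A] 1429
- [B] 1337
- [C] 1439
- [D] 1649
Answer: C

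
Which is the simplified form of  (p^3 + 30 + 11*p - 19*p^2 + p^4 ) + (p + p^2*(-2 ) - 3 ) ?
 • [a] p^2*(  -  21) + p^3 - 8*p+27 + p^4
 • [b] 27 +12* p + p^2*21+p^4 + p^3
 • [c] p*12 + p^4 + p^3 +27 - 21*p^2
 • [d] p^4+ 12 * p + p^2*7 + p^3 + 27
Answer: c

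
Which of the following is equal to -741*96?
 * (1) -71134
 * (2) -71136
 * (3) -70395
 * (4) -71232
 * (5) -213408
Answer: 2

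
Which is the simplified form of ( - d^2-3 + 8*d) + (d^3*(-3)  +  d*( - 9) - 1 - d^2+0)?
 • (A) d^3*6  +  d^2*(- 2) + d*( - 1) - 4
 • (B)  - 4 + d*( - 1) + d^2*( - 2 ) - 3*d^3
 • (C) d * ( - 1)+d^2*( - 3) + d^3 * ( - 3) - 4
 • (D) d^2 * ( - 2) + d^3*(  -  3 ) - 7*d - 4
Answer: B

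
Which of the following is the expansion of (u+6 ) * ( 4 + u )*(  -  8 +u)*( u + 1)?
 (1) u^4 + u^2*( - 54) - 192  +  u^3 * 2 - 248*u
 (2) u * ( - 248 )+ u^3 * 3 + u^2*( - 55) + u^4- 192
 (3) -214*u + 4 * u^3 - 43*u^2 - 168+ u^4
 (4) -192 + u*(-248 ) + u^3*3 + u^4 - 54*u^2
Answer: 4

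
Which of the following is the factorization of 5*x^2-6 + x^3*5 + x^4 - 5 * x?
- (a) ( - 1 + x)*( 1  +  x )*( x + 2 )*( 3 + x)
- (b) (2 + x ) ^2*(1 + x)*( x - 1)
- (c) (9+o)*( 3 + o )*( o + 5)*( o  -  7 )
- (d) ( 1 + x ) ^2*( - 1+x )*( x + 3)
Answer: a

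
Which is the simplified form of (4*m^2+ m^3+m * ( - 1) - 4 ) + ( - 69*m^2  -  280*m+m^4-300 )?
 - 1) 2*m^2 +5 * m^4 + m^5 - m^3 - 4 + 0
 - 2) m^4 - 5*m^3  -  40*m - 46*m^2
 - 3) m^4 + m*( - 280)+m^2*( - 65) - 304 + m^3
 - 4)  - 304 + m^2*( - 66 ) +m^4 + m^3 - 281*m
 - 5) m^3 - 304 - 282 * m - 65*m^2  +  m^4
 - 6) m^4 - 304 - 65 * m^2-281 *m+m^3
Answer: 6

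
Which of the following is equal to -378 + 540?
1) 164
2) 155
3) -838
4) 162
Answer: 4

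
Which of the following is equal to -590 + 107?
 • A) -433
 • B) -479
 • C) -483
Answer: C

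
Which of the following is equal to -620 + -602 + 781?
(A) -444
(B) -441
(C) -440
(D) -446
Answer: B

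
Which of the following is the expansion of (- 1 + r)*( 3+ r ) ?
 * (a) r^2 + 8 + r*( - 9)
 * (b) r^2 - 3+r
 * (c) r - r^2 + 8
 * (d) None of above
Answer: d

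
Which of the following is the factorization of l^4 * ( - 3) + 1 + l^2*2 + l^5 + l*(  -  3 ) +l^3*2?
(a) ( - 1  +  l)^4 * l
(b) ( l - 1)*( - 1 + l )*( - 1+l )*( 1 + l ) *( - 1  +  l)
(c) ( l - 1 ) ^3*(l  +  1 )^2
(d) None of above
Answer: b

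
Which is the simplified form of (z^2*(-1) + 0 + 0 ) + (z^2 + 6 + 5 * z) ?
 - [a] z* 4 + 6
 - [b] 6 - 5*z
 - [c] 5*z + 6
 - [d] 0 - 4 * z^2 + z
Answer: c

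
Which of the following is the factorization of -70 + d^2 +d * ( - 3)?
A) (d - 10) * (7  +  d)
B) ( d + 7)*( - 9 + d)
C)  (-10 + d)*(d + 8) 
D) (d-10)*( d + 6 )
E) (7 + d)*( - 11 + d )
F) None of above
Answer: A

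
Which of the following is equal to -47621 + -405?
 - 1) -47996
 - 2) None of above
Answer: 2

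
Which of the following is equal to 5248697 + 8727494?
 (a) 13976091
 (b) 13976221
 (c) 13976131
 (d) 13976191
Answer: d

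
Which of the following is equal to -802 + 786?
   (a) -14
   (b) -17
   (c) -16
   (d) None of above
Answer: c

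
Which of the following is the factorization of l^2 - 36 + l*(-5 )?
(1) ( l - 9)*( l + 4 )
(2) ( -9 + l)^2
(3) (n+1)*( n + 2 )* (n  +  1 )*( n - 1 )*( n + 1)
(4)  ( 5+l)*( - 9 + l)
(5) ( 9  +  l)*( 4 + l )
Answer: 1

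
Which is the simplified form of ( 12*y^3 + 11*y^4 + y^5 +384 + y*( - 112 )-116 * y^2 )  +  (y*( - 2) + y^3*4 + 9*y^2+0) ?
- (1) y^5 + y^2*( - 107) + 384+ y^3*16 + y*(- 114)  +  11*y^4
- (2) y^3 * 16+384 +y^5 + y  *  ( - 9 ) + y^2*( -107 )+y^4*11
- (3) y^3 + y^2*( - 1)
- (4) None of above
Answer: 1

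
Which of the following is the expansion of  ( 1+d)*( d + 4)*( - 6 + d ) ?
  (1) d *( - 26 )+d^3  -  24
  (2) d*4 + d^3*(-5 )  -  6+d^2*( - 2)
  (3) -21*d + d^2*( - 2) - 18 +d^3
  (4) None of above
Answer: 4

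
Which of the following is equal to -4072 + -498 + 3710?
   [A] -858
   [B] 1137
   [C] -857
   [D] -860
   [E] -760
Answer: D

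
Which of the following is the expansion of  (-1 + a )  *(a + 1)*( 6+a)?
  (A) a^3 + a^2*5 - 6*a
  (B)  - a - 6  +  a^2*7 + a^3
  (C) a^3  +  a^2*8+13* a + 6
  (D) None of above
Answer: D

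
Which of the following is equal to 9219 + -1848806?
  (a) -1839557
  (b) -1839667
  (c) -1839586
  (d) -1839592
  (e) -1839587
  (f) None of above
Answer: e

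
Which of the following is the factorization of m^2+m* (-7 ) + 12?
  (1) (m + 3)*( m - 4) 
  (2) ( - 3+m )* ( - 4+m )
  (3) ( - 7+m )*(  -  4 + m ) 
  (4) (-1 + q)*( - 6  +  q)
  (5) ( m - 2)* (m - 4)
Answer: 2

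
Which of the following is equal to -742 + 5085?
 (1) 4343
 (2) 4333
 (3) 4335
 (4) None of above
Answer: 1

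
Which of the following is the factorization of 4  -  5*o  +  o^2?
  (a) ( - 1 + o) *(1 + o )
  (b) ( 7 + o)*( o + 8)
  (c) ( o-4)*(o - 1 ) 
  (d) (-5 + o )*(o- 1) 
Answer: c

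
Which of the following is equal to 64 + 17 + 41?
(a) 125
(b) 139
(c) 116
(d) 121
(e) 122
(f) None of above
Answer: e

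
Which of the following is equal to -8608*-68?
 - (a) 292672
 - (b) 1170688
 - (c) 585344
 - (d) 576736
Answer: c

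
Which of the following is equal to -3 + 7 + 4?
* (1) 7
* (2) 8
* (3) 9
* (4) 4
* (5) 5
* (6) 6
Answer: 2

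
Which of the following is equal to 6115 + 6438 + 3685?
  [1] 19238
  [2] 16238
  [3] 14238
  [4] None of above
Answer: 2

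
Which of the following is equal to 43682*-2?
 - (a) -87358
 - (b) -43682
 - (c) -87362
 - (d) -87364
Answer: d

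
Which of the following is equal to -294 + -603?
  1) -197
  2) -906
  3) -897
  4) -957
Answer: 3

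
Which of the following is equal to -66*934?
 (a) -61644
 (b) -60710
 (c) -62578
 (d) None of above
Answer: a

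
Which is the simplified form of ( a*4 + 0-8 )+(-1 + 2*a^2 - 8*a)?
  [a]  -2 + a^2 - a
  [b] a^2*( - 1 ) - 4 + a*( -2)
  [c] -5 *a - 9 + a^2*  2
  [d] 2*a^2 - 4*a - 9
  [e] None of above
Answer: d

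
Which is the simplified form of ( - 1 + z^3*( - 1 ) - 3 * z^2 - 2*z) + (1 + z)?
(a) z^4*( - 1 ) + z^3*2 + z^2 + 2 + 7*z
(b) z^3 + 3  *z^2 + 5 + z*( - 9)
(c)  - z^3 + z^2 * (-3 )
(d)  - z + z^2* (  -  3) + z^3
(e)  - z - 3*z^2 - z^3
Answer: e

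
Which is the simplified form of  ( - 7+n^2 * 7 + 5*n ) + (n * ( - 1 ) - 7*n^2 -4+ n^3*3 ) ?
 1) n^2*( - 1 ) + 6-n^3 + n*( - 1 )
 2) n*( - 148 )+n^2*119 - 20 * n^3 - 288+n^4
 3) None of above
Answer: 3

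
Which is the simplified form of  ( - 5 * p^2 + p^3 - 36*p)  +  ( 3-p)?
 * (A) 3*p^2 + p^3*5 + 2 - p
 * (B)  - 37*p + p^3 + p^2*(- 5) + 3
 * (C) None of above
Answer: B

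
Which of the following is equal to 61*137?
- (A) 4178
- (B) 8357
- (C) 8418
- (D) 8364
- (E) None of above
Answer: B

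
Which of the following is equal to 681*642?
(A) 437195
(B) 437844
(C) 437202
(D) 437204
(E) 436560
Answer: C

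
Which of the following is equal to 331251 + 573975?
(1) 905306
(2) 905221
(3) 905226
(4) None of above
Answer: 3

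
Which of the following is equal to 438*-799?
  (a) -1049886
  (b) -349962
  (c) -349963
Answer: b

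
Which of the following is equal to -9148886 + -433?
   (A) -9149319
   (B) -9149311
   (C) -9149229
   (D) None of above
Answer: A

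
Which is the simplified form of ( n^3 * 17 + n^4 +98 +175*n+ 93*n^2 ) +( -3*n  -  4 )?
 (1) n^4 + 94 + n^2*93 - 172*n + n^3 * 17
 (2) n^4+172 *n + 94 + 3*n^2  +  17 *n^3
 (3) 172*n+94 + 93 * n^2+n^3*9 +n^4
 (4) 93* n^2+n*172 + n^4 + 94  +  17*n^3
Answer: 4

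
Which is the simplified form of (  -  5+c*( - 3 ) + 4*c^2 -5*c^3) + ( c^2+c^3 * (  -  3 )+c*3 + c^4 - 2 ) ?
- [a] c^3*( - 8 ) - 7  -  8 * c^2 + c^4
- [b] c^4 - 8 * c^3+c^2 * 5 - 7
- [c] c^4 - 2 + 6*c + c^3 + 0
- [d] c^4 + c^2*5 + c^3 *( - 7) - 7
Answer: b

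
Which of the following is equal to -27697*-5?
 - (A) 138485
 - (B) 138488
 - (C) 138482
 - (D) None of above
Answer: A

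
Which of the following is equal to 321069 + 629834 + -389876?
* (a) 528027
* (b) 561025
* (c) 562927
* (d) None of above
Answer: d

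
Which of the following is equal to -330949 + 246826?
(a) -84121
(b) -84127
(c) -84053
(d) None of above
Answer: d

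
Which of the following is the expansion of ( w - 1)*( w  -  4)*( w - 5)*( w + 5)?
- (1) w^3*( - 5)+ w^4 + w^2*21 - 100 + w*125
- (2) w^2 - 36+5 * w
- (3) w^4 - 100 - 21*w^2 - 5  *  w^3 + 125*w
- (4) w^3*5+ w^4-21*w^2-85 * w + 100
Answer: 3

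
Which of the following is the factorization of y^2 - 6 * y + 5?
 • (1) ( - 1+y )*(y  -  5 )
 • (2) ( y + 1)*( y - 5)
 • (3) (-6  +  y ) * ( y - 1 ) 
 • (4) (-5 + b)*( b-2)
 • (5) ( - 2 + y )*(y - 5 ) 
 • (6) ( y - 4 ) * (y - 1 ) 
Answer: 1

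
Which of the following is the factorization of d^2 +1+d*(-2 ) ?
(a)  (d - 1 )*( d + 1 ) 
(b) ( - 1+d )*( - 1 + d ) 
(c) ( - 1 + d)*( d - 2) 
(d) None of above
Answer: b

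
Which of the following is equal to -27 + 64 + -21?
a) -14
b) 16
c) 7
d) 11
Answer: b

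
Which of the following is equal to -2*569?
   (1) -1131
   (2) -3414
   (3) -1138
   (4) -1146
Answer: 3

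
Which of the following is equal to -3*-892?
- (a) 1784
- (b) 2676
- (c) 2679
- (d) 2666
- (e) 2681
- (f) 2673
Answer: b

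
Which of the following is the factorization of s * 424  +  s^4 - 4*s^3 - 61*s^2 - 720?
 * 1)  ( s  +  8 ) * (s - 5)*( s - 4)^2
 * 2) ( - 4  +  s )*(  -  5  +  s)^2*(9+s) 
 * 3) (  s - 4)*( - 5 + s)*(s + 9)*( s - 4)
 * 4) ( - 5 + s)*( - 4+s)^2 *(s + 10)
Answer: 3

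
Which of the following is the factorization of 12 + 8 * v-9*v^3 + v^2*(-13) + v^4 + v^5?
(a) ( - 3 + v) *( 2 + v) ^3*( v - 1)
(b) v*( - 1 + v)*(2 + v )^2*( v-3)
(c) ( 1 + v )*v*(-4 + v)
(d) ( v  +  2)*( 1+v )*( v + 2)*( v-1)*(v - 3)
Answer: d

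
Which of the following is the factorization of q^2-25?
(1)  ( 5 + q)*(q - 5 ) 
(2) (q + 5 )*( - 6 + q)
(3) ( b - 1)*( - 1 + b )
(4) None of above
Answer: 1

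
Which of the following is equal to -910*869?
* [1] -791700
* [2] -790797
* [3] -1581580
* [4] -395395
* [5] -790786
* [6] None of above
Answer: 6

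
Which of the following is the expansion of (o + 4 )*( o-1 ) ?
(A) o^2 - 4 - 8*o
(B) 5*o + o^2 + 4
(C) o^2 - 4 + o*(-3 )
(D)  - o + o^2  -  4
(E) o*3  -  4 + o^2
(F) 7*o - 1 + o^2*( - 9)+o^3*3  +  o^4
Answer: E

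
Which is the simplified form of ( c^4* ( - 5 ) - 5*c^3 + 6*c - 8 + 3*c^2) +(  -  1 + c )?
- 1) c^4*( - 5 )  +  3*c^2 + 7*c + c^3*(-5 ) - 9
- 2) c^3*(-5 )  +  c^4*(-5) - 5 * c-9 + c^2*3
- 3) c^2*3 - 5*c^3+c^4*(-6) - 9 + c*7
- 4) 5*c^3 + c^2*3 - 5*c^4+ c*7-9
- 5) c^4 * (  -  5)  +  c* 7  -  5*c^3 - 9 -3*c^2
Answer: 1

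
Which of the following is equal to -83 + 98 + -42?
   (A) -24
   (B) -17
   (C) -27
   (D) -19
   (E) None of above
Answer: C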